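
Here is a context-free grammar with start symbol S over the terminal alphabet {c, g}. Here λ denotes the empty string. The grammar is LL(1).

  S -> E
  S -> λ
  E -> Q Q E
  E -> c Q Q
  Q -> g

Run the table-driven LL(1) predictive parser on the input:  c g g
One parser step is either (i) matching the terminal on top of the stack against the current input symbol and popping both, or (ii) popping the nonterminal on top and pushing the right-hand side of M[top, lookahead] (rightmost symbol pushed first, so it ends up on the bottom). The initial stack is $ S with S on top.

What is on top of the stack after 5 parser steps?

     Stack    Input    Action
  1  $ S      c g g $  expand S -> E
  2  $ E      c g g $  expand E -> c Q Q
  3  $ Q Q c  c g g $  match c
  4  $ Q Q    g g $    expand Q -> g
  5  $ Q g    g g $    match g
Stack after step 5: $ Q (top = Q).

Q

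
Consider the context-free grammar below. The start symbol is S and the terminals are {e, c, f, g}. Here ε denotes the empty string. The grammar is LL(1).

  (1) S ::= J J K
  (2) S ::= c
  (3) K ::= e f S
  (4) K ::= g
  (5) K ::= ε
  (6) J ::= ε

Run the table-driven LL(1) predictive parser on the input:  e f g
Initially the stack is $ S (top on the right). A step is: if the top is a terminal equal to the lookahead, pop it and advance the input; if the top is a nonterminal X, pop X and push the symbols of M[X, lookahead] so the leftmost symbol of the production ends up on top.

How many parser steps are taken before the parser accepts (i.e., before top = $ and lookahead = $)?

11

      Stack    Input    Action
   1  $ S      e f g $  expand S ::= J J K
   2  $ K J J  e f g $  expand J ::= ε
   3  $ K J    e f g $  expand J ::= ε
   4  $ K      e f g $  expand K ::= e f S
   5  $ S f e  e f g $  match e
   6  $ S f    f g $    match f
   7  $ S      g $      expand S ::= J J K
   8  $ K J J  g $      expand J ::= ε
   9  $ K J    g $      expand J ::= ε
  10  $ K      g $      expand K ::= g
  11  $ g      g $      match g
Accept reached after 11 steps.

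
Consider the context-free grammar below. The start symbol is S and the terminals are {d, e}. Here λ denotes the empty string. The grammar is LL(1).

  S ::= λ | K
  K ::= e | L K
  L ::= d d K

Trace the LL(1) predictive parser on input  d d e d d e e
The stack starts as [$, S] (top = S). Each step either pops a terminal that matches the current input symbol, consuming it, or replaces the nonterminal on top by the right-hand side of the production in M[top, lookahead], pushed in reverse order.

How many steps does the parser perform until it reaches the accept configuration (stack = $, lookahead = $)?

15

step 1: stack=$ S  input=d d e d d e e $  — expand S ::= K
step 2: stack=$ K  input=d d e d d e e $  — expand K ::= L K
step 3: stack=$ K L  input=d d e d d e e $  — expand L ::= d d K
step 4: stack=$ K K d d  input=d d e d d e e $  — match d
step 5: stack=$ K K d  input=d e d d e e $  — match d
step 6: stack=$ K K  input=e d d e e $  — expand K ::= e
step 7: stack=$ K e  input=e d d e e $  — match e
step 8: stack=$ K  input=d d e e $  — expand K ::= L K
step 9: stack=$ K L  input=d d e e $  — expand L ::= d d K
step 10: stack=$ K K d d  input=d d e e $  — match d
step 11: stack=$ K K d  input=d e e $  — match d
step 12: stack=$ K K  input=e e $  — expand K ::= e
step 13: stack=$ K e  input=e e $  — match e
step 14: stack=$ K  input=e $  — expand K ::= e
step 15: stack=$ e  input=e $  — match e
Accept reached after 15 steps.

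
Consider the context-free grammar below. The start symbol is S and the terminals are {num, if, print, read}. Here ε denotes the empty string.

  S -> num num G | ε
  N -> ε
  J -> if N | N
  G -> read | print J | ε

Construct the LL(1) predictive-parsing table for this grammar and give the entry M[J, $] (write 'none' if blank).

J -> N

FIRST(S): from S->num num G we get {num}; from S->ε we get {ε}. So FIRST(S) = {ε, num}.
FIRST(N): from N->ε we get {ε}. So FIRST(N) = {ε}.
FIRST(G): from G->read we get {read}; from G->print J we get {print}; from G->ε we get {ε}. So FIRST(G) = {ε, print, read}.
FIRST(J): from J->if N we get {if}; from J->N we get {ε}. So FIRST(J) = {ε, if}.
FOLLOW(S) includes $ since S is the start symbol.
FOLLOW(G): in S->num num G, the suffix after G is empty, so FOLLOW(G) ⊇ FOLLOW(S) = {$}. Thus FOLLOW(G) = {$}.
FOLLOW(J): in G->print J, the suffix after J is empty, so FOLLOW(J) ⊇ FOLLOW(G) = {$}. Thus FOLLOW(J) = {$}.
For J -> if N: FIRST(if N) = {if}, so it goes in M[J, t] for t ∈ {if}.
For J -> N: FIRST(N) = {ε}, so it goes in M[J, t] for t ∈ {}; since ε ∈ FIRST, also for every t ∈ FOLLOW(J) = {$}.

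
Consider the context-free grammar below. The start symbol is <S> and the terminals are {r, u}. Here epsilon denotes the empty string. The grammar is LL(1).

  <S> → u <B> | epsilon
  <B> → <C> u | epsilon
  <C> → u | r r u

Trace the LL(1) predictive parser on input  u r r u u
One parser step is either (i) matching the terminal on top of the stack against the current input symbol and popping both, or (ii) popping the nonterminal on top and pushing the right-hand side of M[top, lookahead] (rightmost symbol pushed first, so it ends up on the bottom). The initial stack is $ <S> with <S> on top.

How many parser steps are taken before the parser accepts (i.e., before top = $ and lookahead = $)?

8

     Stack      Input        Action
  1  $ <S>      u r r u u $  expand <S> → u <B>
  2  $ <B> u    u r r u u $  match u
  3  $ <B>      r r u u $    expand <B> → <C> u
  4  $ u <C>    r r u u $    expand <C> → r r u
  5  $ u u r r  r r u u $    match r
  6  $ u u r    r u u $      match r
  7  $ u u      u u $        match u
  8  $ u        u $          match u
Accept reached after 8 steps.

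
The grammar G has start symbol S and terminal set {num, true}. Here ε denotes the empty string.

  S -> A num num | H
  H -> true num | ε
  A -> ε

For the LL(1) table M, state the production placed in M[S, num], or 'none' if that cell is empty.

S -> A num num

FIRST(H) = {ε, true}
FIRST(A) = {ε}
FIRST(S) = {ε, num, true}  (via A num num, H)
FOLLOW(S) includes $ since S is the start symbol.
FOLLOW(S): S appears on no right-hand side. Thus FOLLOW(S) = {$}.
For S -> A num num: FIRST(A num num) = {num}, so it goes in M[S, t] for t ∈ {num}.
For S -> H: FIRST(H) = {ε, true}, so it goes in M[S, t] for t ∈ {true}; since ε ∈ FIRST, also for every t ∈ FOLLOW(S) = {$}.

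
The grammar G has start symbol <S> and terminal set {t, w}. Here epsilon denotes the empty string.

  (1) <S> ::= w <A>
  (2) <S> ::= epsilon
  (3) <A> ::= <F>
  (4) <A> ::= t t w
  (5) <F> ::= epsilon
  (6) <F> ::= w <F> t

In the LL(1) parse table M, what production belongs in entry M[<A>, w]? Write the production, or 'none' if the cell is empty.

<A> ::= <F>

FIRST(<S>) = {epsilon, w}
FIRST(<F>) = {epsilon, w}
FIRST(<A>) = {epsilon, t, w}  (via <F>)
FOLLOW(<S>) includes $ since <S> is the start symbol.
FOLLOW(<S>): <S> appears on no right-hand side. Thus FOLLOW(<S>) = {$}.
FOLLOW(<A>): in <S>::=w <A>, the suffix after <A> is empty, so FOLLOW(<A>) ⊇ FOLLOW(<S>) = {$}. Thus FOLLOW(<A>) = {$}.
For <A> ::= <F>: FIRST(<F>) = {epsilon, w}, so it goes in M[<A>, t] for t ∈ {w}; since epsilon ∈ FIRST, also for every t ∈ FOLLOW(<A>) = {$}.
For <A> ::= t t w: FIRST(t t w) = {t}, so it goes in M[<A>, t] for t ∈ {t}.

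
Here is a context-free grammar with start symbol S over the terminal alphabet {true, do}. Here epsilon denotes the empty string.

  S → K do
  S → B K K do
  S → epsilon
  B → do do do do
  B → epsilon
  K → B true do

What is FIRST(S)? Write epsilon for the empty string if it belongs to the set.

FIRST(B): from B→do do do do we get {do}; from B→epsilon we get {epsilon}. So FIRST(B) = {epsilon, do}.
FIRST(K): from K→B true do we get {do, true}. So FIRST(K) = {do, true}.
FIRST(S): from S→K do we get {do, true}; from S→B K K do we get {do, true}; from S→epsilon we get {epsilon}. So FIRST(S) = {epsilon, do, true}.

{epsilon, do, true}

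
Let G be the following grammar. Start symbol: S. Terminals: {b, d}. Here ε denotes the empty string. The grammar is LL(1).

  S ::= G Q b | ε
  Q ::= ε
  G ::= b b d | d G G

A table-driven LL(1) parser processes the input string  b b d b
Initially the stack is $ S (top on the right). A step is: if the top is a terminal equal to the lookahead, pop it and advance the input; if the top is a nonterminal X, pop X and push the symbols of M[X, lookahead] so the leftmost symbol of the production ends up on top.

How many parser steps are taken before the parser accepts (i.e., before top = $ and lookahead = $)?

7

     Stack        Input      Action
  1  $ S          b b d b $  expand S ::= G Q b
  2  $ b Q G      b b d b $  expand G ::= b b d
  3  $ b Q d b b  b b d b $  match b
  4  $ b Q d b    b d b $    match b
  5  $ b Q d      d b $      match d
  6  $ b Q        b $        expand Q ::= ε
  7  $ b          b $        match b
Accept reached after 7 steps.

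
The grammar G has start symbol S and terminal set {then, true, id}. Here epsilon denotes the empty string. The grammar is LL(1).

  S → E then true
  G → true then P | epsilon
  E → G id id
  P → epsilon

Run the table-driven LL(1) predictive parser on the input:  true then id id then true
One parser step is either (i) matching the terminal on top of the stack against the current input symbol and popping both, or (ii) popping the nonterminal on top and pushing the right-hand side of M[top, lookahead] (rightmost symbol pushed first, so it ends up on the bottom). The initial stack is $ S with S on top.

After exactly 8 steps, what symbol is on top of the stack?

step 1: stack=$ S  input=true then id id then true $  — expand S → E then true
step 2: stack=$ true then E  input=true then id id then true $  — expand E → G id id
step 3: stack=$ true then id id G  input=true then id id then true $  — expand G → true then P
step 4: stack=$ true then id id P then true  input=true then id id then true $  — match true
step 5: stack=$ true then id id P then  input=then id id then true $  — match then
step 6: stack=$ true then id id P  input=id id then true $  — expand P → epsilon
step 7: stack=$ true then id id  input=id id then true $  — match id
step 8: stack=$ true then id  input=id then true $  — match id
Stack after step 8: $ true then (top = then).

then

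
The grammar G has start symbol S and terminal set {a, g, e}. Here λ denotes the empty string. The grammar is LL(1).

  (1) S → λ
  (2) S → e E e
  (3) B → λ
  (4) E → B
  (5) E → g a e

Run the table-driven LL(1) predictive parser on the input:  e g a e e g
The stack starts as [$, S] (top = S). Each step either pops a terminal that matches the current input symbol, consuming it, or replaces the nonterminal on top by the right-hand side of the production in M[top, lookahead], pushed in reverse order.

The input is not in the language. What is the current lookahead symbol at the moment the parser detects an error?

g

step 1: stack=$ S  input=e g a e e g $  — expand S → e E e
step 2: stack=$ e E e  input=e g a e e g $  — match e
step 3: stack=$ e E  input=g a e e g $  — expand E → g a e
step 4: stack=$ e e a g  input=g a e e g $  — match g
step 5: stack=$ e e a  input=a e e g $  — match a
step 6: stack=$ e e  input=e e g $  — match e
step 7: stack=$ e  input=e g $  — match e
step 8: stack=$  input=g $  — error: stack empty but input remains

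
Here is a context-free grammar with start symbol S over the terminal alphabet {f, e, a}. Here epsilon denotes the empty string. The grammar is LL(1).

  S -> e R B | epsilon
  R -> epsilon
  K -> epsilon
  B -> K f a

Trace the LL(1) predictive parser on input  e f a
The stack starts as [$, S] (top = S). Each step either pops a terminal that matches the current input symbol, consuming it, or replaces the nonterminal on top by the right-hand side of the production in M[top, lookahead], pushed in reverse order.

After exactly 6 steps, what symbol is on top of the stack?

a

step 1: stack=$ S  input=e f a $  — expand S -> e R B
step 2: stack=$ B R e  input=e f a $  — match e
step 3: stack=$ B R  input=f a $  — expand R -> epsilon
step 4: stack=$ B  input=f a $  — expand B -> K f a
step 5: stack=$ a f K  input=f a $  — expand K -> epsilon
step 6: stack=$ a f  input=f a $  — match f
Stack after step 6: $ a (top = a).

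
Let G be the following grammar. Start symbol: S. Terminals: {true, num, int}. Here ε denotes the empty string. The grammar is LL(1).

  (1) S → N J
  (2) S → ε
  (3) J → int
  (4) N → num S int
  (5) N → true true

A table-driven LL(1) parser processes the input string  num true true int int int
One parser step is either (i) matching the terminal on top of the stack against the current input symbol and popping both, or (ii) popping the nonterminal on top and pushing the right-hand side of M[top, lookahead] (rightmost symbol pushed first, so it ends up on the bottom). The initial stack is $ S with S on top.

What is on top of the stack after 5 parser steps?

true

     Stack          Input                        Action
  1  $ S            num true true int int int $  expand S → N J
  2  $ J N          num true true int int int $  expand N → num S int
  3  $ J int S num  num true true int int int $  match num
  4  $ J int S      true true int int int $      expand S → N J
  5  $ J int J N    true true int int int $      expand N → true true
Stack after step 5: $ J int J true true (top = true).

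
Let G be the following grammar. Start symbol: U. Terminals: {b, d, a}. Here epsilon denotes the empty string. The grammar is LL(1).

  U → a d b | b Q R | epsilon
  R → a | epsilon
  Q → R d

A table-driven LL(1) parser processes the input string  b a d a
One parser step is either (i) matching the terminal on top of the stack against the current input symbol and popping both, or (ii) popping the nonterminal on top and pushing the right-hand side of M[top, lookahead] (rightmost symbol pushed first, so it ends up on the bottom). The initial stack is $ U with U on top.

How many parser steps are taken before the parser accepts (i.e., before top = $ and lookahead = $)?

     Stack    Input      Action
  1  $ U      b a d a $  expand U → b Q R
  2  $ R Q b  b a d a $  match b
  3  $ R Q    a d a $    expand Q → R d
  4  $ R d R  a d a $    expand R → a
  5  $ R d a  a d a $    match a
  6  $ R d    d a $      match d
  7  $ R      a $        expand R → a
  8  $ a      a $        match a
Accept reached after 8 steps.

8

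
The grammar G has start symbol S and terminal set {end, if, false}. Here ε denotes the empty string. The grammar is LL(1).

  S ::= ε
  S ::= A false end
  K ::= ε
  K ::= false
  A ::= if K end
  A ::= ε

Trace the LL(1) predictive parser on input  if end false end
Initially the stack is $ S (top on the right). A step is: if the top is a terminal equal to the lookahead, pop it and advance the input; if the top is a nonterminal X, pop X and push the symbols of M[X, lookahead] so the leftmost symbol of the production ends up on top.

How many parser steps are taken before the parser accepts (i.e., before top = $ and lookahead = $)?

7

step 1: stack=$ S  input=if end false end $  — expand S ::= A false end
step 2: stack=$ end false A  input=if end false end $  — expand A ::= if K end
step 3: stack=$ end false end K if  input=if end false end $  — match if
step 4: stack=$ end false end K  input=end false end $  — expand K ::= ε
step 5: stack=$ end false end  input=end false end $  — match end
step 6: stack=$ end false  input=false end $  — match false
step 7: stack=$ end  input=end $  — match end
Accept reached after 7 steps.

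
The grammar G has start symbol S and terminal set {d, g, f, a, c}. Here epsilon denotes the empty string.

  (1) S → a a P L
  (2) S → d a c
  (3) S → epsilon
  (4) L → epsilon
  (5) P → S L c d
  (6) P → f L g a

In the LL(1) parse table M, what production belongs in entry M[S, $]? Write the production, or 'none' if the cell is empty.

FIRST(S): from S→a a P L we get {a}; from S→d a c we get {d}; from S→epsilon we get {epsilon}. So FIRST(S) = {epsilon, a, d}.
FIRST(L): from L→epsilon we get {epsilon}. So FIRST(L) = {epsilon}.
FIRST(P): from P→S L c d we get {a, c, d}; from P→f L g a we get {f}. So FIRST(P) = {a, c, d, f}.
FOLLOW(S) includes $ since S is the start symbol.
FOLLOW(S): in P→S L c d, S is followed by L c d with FIRST {c}. Thus FOLLOW(S) = {$, c}.
For S → a a P L: FIRST(a a P L) = {a}, so it goes in M[S, t] for t ∈ {a}.
For S → d a c: FIRST(d a c) = {d}, so it goes in M[S, t] for t ∈ {d}.
For S → epsilon: FIRST(epsilon) = {epsilon}, so it goes in M[S, t] for t ∈ {}; since epsilon ∈ FIRST, also for every t ∈ FOLLOW(S) = {$, c}.

S → epsilon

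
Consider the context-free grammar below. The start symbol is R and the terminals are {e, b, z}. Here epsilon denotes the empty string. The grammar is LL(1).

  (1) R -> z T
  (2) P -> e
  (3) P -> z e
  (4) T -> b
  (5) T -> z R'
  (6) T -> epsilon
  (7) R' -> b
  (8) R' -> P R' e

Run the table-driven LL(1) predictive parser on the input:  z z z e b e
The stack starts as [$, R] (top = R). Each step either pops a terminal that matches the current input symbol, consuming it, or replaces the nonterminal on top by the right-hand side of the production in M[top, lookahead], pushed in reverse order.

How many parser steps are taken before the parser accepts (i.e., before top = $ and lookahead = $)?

step 1: stack=$ R  input=z z z e b e $  — expand R -> z T
step 2: stack=$ T z  input=z z z e b e $  — match z
step 3: stack=$ T  input=z z e b e $  — expand T -> z R'
step 4: stack=$ R' z  input=z z e b e $  — match z
step 5: stack=$ R'  input=z e b e $  — expand R' -> P R' e
step 6: stack=$ e R' P  input=z e b e $  — expand P -> z e
step 7: stack=$ e R' e z  input=z e b e $  — match z
step 8: stack=$ e R' e  input=e b e $  — match e
step 9: stack=$ e R'  input=b e $  — expand R' -> b
step 10: stack=$ e b  input=b e $  — match b
step 11: stack=$ e  input=e $  — match e
Accept reached after 11 steps.

11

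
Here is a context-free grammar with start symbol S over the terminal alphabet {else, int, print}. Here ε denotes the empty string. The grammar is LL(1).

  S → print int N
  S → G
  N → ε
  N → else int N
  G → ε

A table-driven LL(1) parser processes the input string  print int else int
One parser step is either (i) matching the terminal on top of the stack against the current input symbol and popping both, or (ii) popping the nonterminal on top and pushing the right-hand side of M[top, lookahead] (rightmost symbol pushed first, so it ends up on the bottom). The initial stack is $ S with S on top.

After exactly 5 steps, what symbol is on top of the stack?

int

step 1: stack=$ S  input=print int else int $  — expand S → print int N
step 2: stack=$ N int print  input=print int else int $  — match print
step 3: stack=$ N int  input=int else int $  — match int
step 4: stack=$ N  input=else int $  — expand N → else int N
step 5: stack=$ N int else  input=else int $  — match else
Stack after step 5: $ N int (top = int).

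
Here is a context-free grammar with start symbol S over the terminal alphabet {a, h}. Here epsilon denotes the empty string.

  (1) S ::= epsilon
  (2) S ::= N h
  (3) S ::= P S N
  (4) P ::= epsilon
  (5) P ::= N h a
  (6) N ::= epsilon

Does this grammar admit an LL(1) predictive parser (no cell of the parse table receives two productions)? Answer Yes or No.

No

FIRST(S) = {epsilon, h}
FIRST(P) = {epsilon, h}
FIRST(N) = {epsilon}
FOLLOW(S) = {$}
FOLLOW(P) = {$, h}
FOLLOW(N) = {$, h}
Cell M[P, h] receives both P ::= epsilon and P ::= N h a — the grammar is not LL(1).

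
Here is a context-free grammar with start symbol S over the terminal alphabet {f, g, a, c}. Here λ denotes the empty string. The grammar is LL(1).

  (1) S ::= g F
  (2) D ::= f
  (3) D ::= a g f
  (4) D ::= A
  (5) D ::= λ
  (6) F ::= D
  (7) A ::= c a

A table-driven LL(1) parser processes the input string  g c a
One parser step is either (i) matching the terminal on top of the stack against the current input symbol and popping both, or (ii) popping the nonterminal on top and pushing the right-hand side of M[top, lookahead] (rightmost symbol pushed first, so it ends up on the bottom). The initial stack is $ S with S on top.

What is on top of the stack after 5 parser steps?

c

step 1: stack=$ S  input=g c a $  — expand S ::= g F
step 2: stack=$ F g  input=g c a $  — match g
step 3: stack=$ F  input=c a $  — expand F ::= D
step 4: stack=$ D  input=c a $  — expand D ::= A
step 5: stack=$ A  input=c a $  — expand A ::= c a
Stack after step 5: $ a c (top = c).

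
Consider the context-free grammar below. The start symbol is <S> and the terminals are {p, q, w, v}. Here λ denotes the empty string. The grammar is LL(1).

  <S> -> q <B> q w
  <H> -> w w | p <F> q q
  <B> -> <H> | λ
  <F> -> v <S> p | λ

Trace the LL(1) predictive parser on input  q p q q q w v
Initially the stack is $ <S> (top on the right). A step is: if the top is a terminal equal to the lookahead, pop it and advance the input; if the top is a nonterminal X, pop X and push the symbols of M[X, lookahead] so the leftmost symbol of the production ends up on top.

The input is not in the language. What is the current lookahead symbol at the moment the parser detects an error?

v

step 1: stack=$ <S>  input=q p q q q w v $  — expand <S> -> q <B> q w
step 2: stack=$ w q <B> q  input=q p q q q w v $  — match q
step 3: stack=$ w q <B>  input=p q q q w v $  — expand <B> -> <H>
step 4: stack=$ w q <H>  input=p q q q w v $  — expand <H> -> p <F> q q
step 5: stack=$ w q q q <F> p  input=p q q q w v $  — match p
step 6: stack=$ w q q q <F>  input=q q q w v $  — expand <F> -> λ
step 7: stack=$ w q q q  input=q q q w v $  — match q
step 8: stack=$ w q q  input=q q w v $  — match q
step 9: stack=$ w q  input=q w v $  — match q
step 10: stack=$ w  input=w v $  — match w
step 11: stack=$  input=v $  — error: stack empty but input remains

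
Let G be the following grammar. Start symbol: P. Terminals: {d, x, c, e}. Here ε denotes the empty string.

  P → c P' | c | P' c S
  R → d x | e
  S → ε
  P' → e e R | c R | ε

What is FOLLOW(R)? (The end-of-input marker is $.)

FIRST(R): from R→d x we get {d}; from R→e we get {e}. So FIRST(R) = {d, e}.
FIRST(S): from S→ε we get {ε}. So FIRST(S) = {ε}.
FIRST(P'): from P'→e e R we get {e}; from P'→c R we get {c}; from P'→ε we get {ε}. So FIRST(P') = {ε, c, e}.
FIRST(P): from P→c P' we get {c}; from P→c we get {c}; from P→P' c S we get {c, e}. So FIRST(P) = {c, e}.
FOLLOW(P) includes $ since P is the start symbol.
FOLLOW(P): P appears on no right-hand side. Thus FOLLOW(P) = {$}.
FOLLOW(S): in P→P' c S, the suffix after S is empty, so FOLLOW(S) ⊇ FOLLOW(P) = {$}. Thus FOLLOW(S) = {$}.
FOLLOW(P'): in P→c P', the suffix after P' is empty, so FOLLOW(P') ⊇ FOLLOW(P) = {$}; in P→P' c S, P' is followed by c S with FIRST {c}. Thus FOLLOW(P') = {$, c}.
FOLLOW(R): in P'→e e R, the suffix after R is empty, so FOLLOW(R) ⊇ FOLLOW(P') = {$, c}; in P'→c R, the suffix after R is empty, so FOLLOW(R) ⊇ FOLLOW(P') = {$, c}. Thus FOLLOW(R) = {$, c}.

{$, c}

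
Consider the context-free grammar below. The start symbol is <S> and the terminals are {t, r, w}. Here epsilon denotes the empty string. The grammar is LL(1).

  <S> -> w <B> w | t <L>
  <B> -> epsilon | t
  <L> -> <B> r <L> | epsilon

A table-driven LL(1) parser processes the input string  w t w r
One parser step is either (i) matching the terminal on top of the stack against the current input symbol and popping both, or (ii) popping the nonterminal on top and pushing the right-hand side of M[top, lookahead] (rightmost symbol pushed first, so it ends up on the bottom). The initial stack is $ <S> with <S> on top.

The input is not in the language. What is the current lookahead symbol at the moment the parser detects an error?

step 1: stack=$ <S>  input=w t w r $  — expand <S> -> w <B> w
step 2: stack=$ w <B> w  input=w t w r $  — match w
step 3: stack=$ w <B>  input=t w r $  — expand <B> -> t
step 4: stack=$ w t  input=t w r $  — match t
step 5: stack=$ w  input=w r $  — match w
step 6: stack=$  input=r $  — error: stack empty but input remains

r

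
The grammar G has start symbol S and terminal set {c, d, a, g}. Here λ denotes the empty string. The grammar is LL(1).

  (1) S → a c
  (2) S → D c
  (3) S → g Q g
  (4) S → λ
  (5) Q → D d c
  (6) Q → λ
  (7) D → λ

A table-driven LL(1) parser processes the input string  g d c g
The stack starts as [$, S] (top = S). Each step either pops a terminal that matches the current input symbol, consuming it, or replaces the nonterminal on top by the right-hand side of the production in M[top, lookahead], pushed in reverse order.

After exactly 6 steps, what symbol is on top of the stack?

g

step 1: stack=$ S  input=g d c g $  — expand S → g Q g
step 2: stack=$ g Q g  input=g d c g $  — match g
step 3: stack=$ g Q  input=d c g $  — expand Q → D d c
step 4: stack=$ g c d D  input=d c g $  — expand D → λ
step 5: stack=$ g c d  input=d c g $  — match d
step 6: stack=$ g c  input=c g $  — match c
Stack after step 6: $ g (top = g).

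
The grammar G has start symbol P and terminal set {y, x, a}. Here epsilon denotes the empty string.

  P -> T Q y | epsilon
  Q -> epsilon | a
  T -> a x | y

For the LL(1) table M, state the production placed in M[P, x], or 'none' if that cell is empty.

FIRST(Q) = {epsilon, a}
FIRST(T) = {a, y}
FIRST(P) = {epsilon, a, y}  (via T Q y)
FOLLOW(P) includes $ since P is the start symbol.
FOLLOW(P): P appears on no right-hand side. Thus FOLLOW(P) = {$}.
For P -> T Q y: FIRST(T Q y) = {a, y}, so it goes in M[P, t] for t ∈ {a, y}.
For P -> epsilon: FIRST(epsilon) = {epsilon}, so it goes in M[P, t] for t ∈ {}; since epsilon ∈ FIRST, also for every t ∈ FOLLOW(P) = {$}.
None of these place a production in M[P, x].

none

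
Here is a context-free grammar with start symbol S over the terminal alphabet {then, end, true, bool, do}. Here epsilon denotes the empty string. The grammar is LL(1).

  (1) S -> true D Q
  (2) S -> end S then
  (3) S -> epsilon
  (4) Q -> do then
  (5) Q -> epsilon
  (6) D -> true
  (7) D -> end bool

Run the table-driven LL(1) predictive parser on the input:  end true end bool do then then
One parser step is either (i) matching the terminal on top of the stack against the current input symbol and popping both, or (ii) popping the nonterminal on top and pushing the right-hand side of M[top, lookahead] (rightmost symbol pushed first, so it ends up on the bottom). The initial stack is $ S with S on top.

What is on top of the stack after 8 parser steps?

     Stack              Input                             Action
  1  $ S                end true end bool do then then $  expand S -> end S then
  2  $ then S end       end true end bool do then then $  match end
  3  $ then S           true end bool do then then $      expand S -> true D Q
  4  $ then Q D true    true end bool do then then $      match true
  5  $ then Q D         end bool do then then $           expand D -> end bool
  6  $ then Q bool end  end bool do then then $           match end
  7  $ then Q bool      bool do then then $               match bool
  8  $ then Q           do then then $                    expand Q -> do then
Stack after step 8: $ then then do (top = do).

do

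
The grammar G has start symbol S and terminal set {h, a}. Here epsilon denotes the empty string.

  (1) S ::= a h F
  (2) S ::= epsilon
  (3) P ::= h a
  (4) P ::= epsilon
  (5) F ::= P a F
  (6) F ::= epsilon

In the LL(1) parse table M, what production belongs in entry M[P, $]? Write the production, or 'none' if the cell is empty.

FIRST(S): from S::=a h F we get {a}; from S::=epsilon we get {epsilon}. So FIRST(S) = {epsilon, a}.
FIRST(P): from P::=h a we get {h}; from P::=epsilon we get {epsilon}. So FIRST(P) = {epsilon, h}.
FIRST(F): from F::=P a F we get {a, h}; from F::=epsilon we get {epsilon}. So FIRST(F) = {epsilon, a, h}.
FOLLOW(S) includes $ since S is the start symbol.
FOLLOW(P): in F::=P a F, P is followed by a F with FIRST {a}. Thus FOLLOW(P) = {a}.
For P ::= h a: FIRST(h a) = {h}, so it goes in M[P, t] for t ∈ {h}.
For P ::= epsilon: FIRST(epsilon) = {epsilon}, so it goes in M[P, t] for t ∈ {}; since epsilon ∈ FIRST, also for every t ∈ FOLLOW(P) = {a}.
None of these place a production in M[P, $].

none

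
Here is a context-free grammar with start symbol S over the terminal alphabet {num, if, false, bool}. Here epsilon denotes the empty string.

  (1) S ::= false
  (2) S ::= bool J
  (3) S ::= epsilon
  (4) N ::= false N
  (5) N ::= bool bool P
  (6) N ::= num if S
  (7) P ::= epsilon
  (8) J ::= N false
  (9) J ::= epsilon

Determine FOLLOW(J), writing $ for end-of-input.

{$, false}

FIRST(S) = {epsilon, bool, false}
FIRST(N) = {bool, false, num}
FIRST(P) = {epsilon}
FIRST(J) = {epsilon, bool, false, num}  (via N false)
FOLLOW(S) includes $ since S is the start symbol.
FOLLOW(N): in N::=false N, the suffix after N is empty (adds nothing new); in J::=N false, N is followed by false with FIRST {false}. Thus FOLLOW(N) = {false}.
FOLLOW(S): in N::=num if S, the suffix after S is empty, so FOLLOW(S) ⊇ FOLLOW(N) = {false}. Thus FOLLOW(S) = {$, false}.
FOLLOW(P): in N::=bool bool P, the suffix after P is empty, so FOLLOW(P) ⊇ FOLLOW(N) = {false}. Thus FOLLOW(P) = {false}.
FOLLOW(J): in S::=bool J, the suffix after J is empty, so FOLLOW(J) ⊇ FOLLOW(S) = {$, false}. Thus FOLLOW(J) = {$, false}.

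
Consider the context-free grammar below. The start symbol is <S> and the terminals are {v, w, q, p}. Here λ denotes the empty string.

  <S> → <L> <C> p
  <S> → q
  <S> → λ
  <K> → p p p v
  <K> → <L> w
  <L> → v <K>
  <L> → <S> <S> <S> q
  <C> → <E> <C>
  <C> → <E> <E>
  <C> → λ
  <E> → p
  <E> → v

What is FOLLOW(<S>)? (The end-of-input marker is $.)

FIRST(<E>): from <E>→p we get {p}; from <E>→v we get {v}. So FIRST(<E>) = {p, v}.
FIRST(<C>): from <C>→<E> <C> we get {p, v}; from <C>→<E> <E> we get {p, v}; from <C>→λ we get {λ}. So FIRST(<C>) = {λ, p, v}.
FIRST(<S>): from <S>→<L> <C> p we get {q, v}; from <S>→q we get {q}; from <S>→λ we get {λ}. So FIRST(<S>) = {λ, q, v}.
FIRST(<L>): from <L>→v <K> we get {v}; from <L>→<S> <S> <S> q we get {q, v}. So FIRST(<L>) = {q, v}.
FIRST(<K>): from <K>→p p p v we get {p}; from <K>→<L> w we get {q, v}. So FIRST(<K>) = {p, q, v}.
FOLLOW(<S>) includes $ since <S> is the start symbol.
FOLLOW(<S>): in <L>→<S> <S> <S> q (occurrence 1), <S> is followed by <S> <S> q with FIRST {q, v}; in <L>→<S> <S> <S> q (occurrence 2), <S> is followed by <S> q with FIRST {q, v}; in <L>→<S> <S> <S> q (occurrence 3), <S> is followed by q with FIRST {q}. Thus FOLLOW(<S>) = {$, q, v}.
FOLLOW(<L>): in <S>→<L> <C> p, <L> is followed by <C> p with FIRST {p, v}; in <K>→<L> w, <L> is followed by w with FIRST {w}. Thus FOLLOW(<L>) = {p, v, w}.
FOLLOW(<K>): in <L>→v <K>, the suffix after <K> is empty, so FOLLOW(<K>) ⊇ FOLLOW(<L>) = {p, v, w}. Thus FOLLOW(<K>) = {p, v, w}.
FOLLOW(<C>): in <S>→<L> <C> p, <C> is followed by p with FIRST {p}; in <C>→<E> <C>, the suffix after <C> is empty (adds nothing new). Thus FOLLOW(<C>) = {p}.
FOLLOW(<E>): in <C>→<E> <C>, <E> is followed by <C> with FIRST {λ, p, v}; in <C>→<E> <C>, the suffix after <E> is nullable, so FOLLOW(<E>) ⊇ FOLLOW(<C>) = {p}; in <C>→<E> <E> (occurrence 1), <E> is followed by <E> with FIRST {p, v}; in <C>→<E> <E> (occurrence 2), the suffix after <E> is empty, so FOLLOW(<E>) ⊇ FOLLOW(<C>) = {p}. Thus FOLLOW(<E>) = {p, v}.

{$, q, v}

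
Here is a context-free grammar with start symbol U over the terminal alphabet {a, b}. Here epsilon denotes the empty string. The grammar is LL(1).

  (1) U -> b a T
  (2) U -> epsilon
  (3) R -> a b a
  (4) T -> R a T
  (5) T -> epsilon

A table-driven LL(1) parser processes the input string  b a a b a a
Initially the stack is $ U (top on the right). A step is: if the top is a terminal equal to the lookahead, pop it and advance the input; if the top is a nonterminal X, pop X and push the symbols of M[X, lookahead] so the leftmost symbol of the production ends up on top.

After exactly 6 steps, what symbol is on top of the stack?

step 1: stack=$ U  input=b a a b a a $  — expand U -> b a T
step 2: stack=$ T a b  input=b a a b a a $  — match b
step 3: stack=$ T a  input=a a b a a $  — match a
step 4: stack=$ T  input=a b a a $  — expand T -> R a T
step 5: stack=$ T a R  input=a b a a $  — expand R -> a b a
step 6: stack=$ T a a b a  input=a b a a $  — match a
Stack after step 6: $ T a a b (top = b).

b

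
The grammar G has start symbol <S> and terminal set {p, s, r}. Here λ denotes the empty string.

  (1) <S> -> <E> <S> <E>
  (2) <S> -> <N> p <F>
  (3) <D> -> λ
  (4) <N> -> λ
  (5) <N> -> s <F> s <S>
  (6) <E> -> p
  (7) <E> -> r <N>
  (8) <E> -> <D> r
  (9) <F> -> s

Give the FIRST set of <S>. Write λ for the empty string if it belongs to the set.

{p, r, s}

FIRST(<D>): from <D>->λ we get {λ}. So FIRST(<D>) = {λ}.
FIRST(<N>): from <N>->λ we get {λ}; from <N>->s <F> s <S> we get {s}. So FIRST(<N>) = {λ, s}.
FIRST(<F>): from <F>->s we get {s}. So FIRST(<F>) = {s}.
FIRST(<E>): from <E>->p we get {p}; from <E>->r <N> we get {r}; from <E>-><D> r we get {r}. So FIRST(<E>) = {p, r}.
FIRST(<S>): from <S>-><E> <S> <E> we get {p, r}; from <S>-><N> p <F> we get {p, s}. So FIRST(<S>) = {p, r, s}.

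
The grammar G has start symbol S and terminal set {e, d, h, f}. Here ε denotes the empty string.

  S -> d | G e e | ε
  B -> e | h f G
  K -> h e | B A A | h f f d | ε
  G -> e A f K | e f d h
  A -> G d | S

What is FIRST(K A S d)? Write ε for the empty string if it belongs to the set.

{d, e, h}

FIRST(B): from B->e we get {e}; from B->h f G we get {h}. So FIRST(B) = {e, h}.
FIRST(G): from G->e A f K we get {e}; from G->e f d h we get {e}. So FIRST(G) = {e}.
FIRST(S): from S->d we get {d}; from S->G e e we get {e}; from S->ε we get {ε}. So FIRST(S) = {ε, d, e}.
FIRST(K): from K->h e we get {h}; from K->B A A we get {e, h}; from K->h f f d we get {h}; from K->ε we get {ε}. So FIRST(K) = {ε, e, h}.
FIRST(A): from A->G d we get {e}; from A->S we get {ε, d, e}. So FIRST(A) = {ε, d, e}.
FIRST(K A S d): take FIRST of each symbol in turn, carrying on past any symbol whose FIRST contains ε; result {d, e, h}.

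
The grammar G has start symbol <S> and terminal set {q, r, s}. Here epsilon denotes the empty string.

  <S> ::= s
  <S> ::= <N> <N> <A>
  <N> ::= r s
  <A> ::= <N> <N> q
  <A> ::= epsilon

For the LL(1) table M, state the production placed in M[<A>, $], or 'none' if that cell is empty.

<A> ::= epsilon

FIRST(<N>) = {r}
FIRST(<S>) = {r, s}  (via <N> <N> <A>)
FIRST(<A>) = {epsilon, r}  (via <N> <N> q)
FOLLOW(<S>) includes $ since <S> is the start symbol.
FOLLOW(<S>): <S> appears on no right-hand side. Thus FOLLOW(<S>) = {$}.
FOLLOW(<A>): in <S>::=<N> <N> <A>, the suffix after <A> is empty, so FOLLOW(<A>) ⊇ FOLLOW(<S>) = {$}. Thus FOLLOW(<A>) = {$}.
For <A> ::= <N> <N> q: FIRST(<N> <N> q) = {r}, so it goes in M[<A>, t] for t ∈ {r}.
For <A> ::= epsilon: FIRST(epsilon) = {epsilon}, so it goes in M[<A>, t] for t ∈ {}; since epsilon ∈ FIRST, also for every t ∈ FOLLOW(<A>) = {$}.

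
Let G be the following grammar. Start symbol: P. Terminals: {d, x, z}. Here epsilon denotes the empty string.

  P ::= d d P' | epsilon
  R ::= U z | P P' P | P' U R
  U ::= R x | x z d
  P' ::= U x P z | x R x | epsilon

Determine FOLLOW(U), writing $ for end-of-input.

FIRST(P): from P::=d d P' we get {d}; from P::=epsilon we get {epsilon}. So FIRST(P) = {epsilon, d}.
FIRST(R): from R::=U z we get {d, x}; from R::=P P' P we get {epsilon, d, x}; from R::=P' U R we get {d, x}. So FIRST(R) = {epsilon, d, x}.
FIRST(U): from U::=R x we get {d, x}; from U::=x z d we get {x}. So FIRST(U) = {d, x}.
FIRST(P'): from P'::=U x P z we get {d, x}; from P'::=x R x we get {x}; from P'::=epsilon we get {epsilon}. So FIRST(P') = {epsilon, d, x}.
FOLLOW(P) includes $ since P is the start symbol.
FOLLOW(R): in R::=P' U R, the suffix after R is empty (adds nothing new); in U::=R x, R is followed by x with FIRST {x}; in P'::=x R x, R is followed by x with FIRST {x}. Thus FOLLOW(R) = {x}.
FOLLOW(P): in R::=P P' P (occurrence 1), P is followed by P' P with FIRST {epsilon, d, x}; in R::=P P' P (occurrence 1), the suffix after P is nullable, so FOLLOW(P) ⊇ FOLLOW(R) = {x}; in R::=P P' P (occurrence 2), the suffix after P is empty, so FOLLOW(P) ⊇ FOLLOW(R) = {x}; in P'::=U x P z, P is followed by z with FIRST {z}. Thus FOLLOW(P) = {$, d, x, z}.
FOLLOW(U): in R::=U z, U is followed by z with FIRST {z}; in R::=P' U R, U is followed by R with FIRST {epsilon, d, x}; in R::=P' U R, the suffix after U is nullable, so FOLLOW(U) ⊇ FOLLOW(R) = {x}; in P'::=U x P z, U is followed by x P z with FIRST {x}. Thus FOLLOW(U) = {d, x, z}.
FOLLOW(P'): in P::=d d P', the suffix after P' is empty, so FOLLOW(P') ⊇ FOLLOW(P) = {$, d, x, z}; in R::=P P' P, P' is followed by P with FIRST {epsilon, d}; in R::=P P' P, the suffix after P' is nullable, so FOLLOW(P') ⊇ FOLLOW(R) = {x}; in R::=P' U R, P' is followed by U R with FIRST {d, x}. Thus FOLLOW(P') = {$, d, x, z}.

{d, x, z}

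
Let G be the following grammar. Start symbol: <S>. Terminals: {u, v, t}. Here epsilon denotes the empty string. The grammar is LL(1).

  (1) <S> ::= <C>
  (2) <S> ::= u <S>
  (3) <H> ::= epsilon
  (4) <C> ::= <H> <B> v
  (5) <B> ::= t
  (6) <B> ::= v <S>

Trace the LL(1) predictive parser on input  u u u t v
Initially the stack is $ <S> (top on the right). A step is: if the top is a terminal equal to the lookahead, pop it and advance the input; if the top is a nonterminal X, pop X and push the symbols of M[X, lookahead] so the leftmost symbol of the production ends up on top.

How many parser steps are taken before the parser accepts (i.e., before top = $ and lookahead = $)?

12

      Stack        Input        Action
   1  $ <S>        u u u t v $  expand <S> ::= u <S>
   2  $ <S> u      u u u t v $  match u
   3  $ <S>        u u t v $    expand <S> ::= u <S>
   4  $ <S> u      u u t v $    match u
   5  $ <S>        u t v $      expand <S> ::= u <S>
   6  $ <S> u      u t v $      match u
   7  $ <S>        t v $        expand <S> ::= <C>
   8  $ <C>        t v $        expand <C> ::= <H> <B> v
   9  $ v <B> <H>  t v $        expand <H> ::= epsilon
  10  $ v <B>      t v $        expand <B> ::= t
  11  $ v t        t v $        match t
  12  $ v          v $          match v
Accept reached after 12 steps.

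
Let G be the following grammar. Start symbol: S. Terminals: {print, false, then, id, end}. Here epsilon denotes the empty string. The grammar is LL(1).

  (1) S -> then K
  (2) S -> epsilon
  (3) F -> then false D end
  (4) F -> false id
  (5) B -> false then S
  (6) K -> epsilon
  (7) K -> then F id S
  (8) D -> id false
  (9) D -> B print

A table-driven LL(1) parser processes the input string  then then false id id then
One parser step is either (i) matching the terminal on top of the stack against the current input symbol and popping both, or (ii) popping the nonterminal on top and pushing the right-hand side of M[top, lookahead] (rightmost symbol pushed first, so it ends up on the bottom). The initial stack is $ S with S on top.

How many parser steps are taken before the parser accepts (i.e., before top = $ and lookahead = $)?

      Stack            Input                         Action
   1  $ S              then then false id id then $  expand S -> then K
   2  $ K then         then then false id id then $  match then
   3  $ K              then false id id then $       expand K -> then F id S
   4  $ S id F then    then false id id then $       match then
   5  $ S id F         false id id then $            expand F -> false id
   6  $ S id id false  false id id then $            match false
   7  $ S id id        id id then $                  match id
   8  $ S id           id then $                     match id
   9  $ S              then $                        expand S -> then K
  10  $ K then         then $                        match then
  11  $ K              $                             expand K -> epsilon
Accept reached after 11 steps.

11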